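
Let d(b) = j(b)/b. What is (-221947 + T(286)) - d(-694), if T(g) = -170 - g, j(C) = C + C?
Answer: -222405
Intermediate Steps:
j(C) = 2*C
d(b) = 2 (d(b) = (2*b)/b = 2)
(-221947 + T(286)) - d(-694) = (-221947 + (-170 - 1*286)) - 1*2 = (-221947 + (-170 - 286)) - 2 = (-221947 - 456) - 2 = -222403 - 2 = -222405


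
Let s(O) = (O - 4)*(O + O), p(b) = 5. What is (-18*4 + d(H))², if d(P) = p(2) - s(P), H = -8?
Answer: 67081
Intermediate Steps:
s(O) = 2*O*(-4 + O) (s(O) = (-4 + O)*(2*O) = 2*O*(-4 + O))
d(P) = 5 - 2*P*(-4 + P)
(-18*4 + d(H))² = (-18*4 + (5 - 2*(-8)*(-4 - 8)))² = (-72 + (5 - 2*(-8)*(-12)))² = (-72 + (5 - 192))² = (-72 - 187)² = (-259)² = 67081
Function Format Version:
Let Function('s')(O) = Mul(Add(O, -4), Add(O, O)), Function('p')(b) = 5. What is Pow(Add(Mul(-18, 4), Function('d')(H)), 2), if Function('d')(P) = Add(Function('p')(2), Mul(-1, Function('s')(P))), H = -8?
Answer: 67081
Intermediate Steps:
Function('s')(O) = Mul(2, O, Add(-4, O)) (Function('s')(O) = Mul(Add(-4, O), Mul(2, O)) = Mul(2, O, Add(-4, O)))
Function('d')(P) = Add(5, Mul(-2, P, Add(-4, P))) (Function('d')(P) = Add(5, Mul(-1, Mul(2, P, Add(-4, P)))) = Add(5, Mul(-2, P, Add(-4, P))))
Pow(Add(Mul(-18, 4), Function('d')(H)), 2) = Pow(Add(Mul(-18, 4), Add(5, Mul(-2, -8, Add(-4, -8)))), 2) = Pow(Add(-72, Add(5, Mul(-2, -8, -12))), 2) = Pow(Add(-72, Add(5, -192)), 2) = Pow(Add(-72, -187), 2) = Pow(-259, 2) = 67081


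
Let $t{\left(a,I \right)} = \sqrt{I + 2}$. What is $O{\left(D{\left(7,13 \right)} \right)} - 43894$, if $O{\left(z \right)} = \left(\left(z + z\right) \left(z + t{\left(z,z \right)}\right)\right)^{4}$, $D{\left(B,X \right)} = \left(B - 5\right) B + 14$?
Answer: $7441527051402 + 896591331328 \sqrt{30} \approx 1.2352 \cdot 10^{13}$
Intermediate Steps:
$t{\left(a,I \right)} = \sqrt{2 + I}$
$D{\left(B,X \right)} = 14 + B \left(-5 + B\right)$ ($D{\left(B,X \right)} = \left(B - 5\right) B + 14 = \left(-5 + B\right) B + 14 = B \left(-5 + B\right) + 14 = 14 + B \left(-5 + B\right)$)
$O{\left(z \right)} = 16 z^{4} \left(z + \sqrt{2 + z}\right)^{4}$ ($O{\left(z \right)} = \left(\left(z + z\right) \left(z + \sqrt{2 + z}\right)\right)^{4} = \left(2 z \left(z + \sqrt{2 + z}\right)\right)^{4} = 16 z^{4} \left(z + \sqrt{2 + z}\right)^{4}$)
$O{\left(D{\left(7,13 \right)} \right)} - 43894 = 16 \left(14 + 7^{2} - 35\right)^{4} \left(\left(14 + 7^{2} - 35\right) + \sqrt{2 + \left(14 + 7^{2} - 35\right)}\right)^{4} - 43894 = 16 \left(14 + 49 - 35\right)^{4} \left(\left(14 + 49 - 35\right) + \sqrt{2 + \left(14 + 49 - 35\right)}\right)^{4} - 43894 = 16 \cdot 28^{4} \left(28 + \sqrt{2 + 28}\right)^{4} - 43894 = 16 \cdot 614656 \left(28 + \sqrt{30}\right)^{4} - 43894 = 9834496 \left(28 + \sqrt{30}\right)^{4} - 43894 = -43894 + 9834496 \left(28 + \sqrt{30}\right)^{4}$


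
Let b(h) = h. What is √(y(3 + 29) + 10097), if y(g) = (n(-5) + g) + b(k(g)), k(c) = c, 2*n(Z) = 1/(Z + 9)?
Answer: 13*√962/4 ≈ 100.80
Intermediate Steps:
n(Z) = 1/(2*(9 + Z)) (n(Z) = 1/(2*(Z + 9)) = 1/(2*(9 + Z)))
y(g) = ⅛ + 2*g (y(g) = (1/(2*(9 - 5)) + g) + g = ((½)/4 + g) + g = ((½)*(¼) + g) + g = (⅛ + g) + g = ⅛ + 2*g)
√(y(3 + 29) + 10097) = √((⅛ + 2*(3 + 29)) + 10097) = √((⅛ + 2*32) + 10097) = √((⅛ + 64) + 10097) = √(513/8 + 10097) = √(81289/8) = 13*√962/4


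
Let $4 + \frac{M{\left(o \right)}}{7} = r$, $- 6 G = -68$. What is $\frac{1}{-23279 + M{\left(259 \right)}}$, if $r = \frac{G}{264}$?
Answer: $- \frac{396}{9229453} \approx -4.2906 \cdot 10^{-5}$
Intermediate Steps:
$G = \frac{34}{3}$ ($G = \left(- \frac{1}{6}\right) \left(-68\right) = \frac{34}{3} \approx 11.333$)
$r = \frac{17}{396}$ ($r = \frac{34}{3 \cdot 264} = \frac{34}{3} \cdot \frac{1}{264} = \frac{17}{396} \approx 0.042929$)
$M{\left(o \right)} = - \frac{10969}{396}$ ($M{\left(o \right)} = -28 + 7 \cdot \frac{17}{396} = -28 + \frac{119}{396} = - \frac{10969}{396}$)
$\frac{1}{-23279 + M{\left(259 \right)}} = \frac{1}{-23279 - \frac{10969}{396}} = \frac{1}{- \frac{9229453}{396}} = - \frac{396}{9229453}$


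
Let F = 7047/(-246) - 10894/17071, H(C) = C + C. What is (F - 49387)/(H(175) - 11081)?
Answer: 69174002201/15021489882 ≈ 4.6050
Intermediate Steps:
H(C) = 2*C
F = -40993087/1399822 (F = 7047*(-1/246) - 10894*1/17071 = -2349/82 - 10894/17071 = -40993087/1399822 ≈ -29.284)
(F - 49387)/(H(175) - 11081) = (-40993087/1399822 - 49387)/(2*175 - 11081) = -69174002201/(1399822*(350 - 11081)) = -69174002201/1399822/(-10731) = -69174002201/1399822*(-1/10731) = 69174002201/15021489882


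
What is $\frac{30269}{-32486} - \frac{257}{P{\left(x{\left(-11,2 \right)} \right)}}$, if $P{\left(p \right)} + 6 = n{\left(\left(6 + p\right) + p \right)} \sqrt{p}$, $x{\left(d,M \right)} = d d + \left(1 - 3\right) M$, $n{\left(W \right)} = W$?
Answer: $- \frac{8501577022}{9122020071} - \frac{5140 \sqrt{13}}{187199} \approx -1.031$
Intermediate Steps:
$x{\left(d,M \right)} = d^{2} - 2 M$ ($x{\left(d,M \right)} = d^{2} + \left(1 - 3\right) M = d^{2} - 2 M$)
$P{\left(p \right)} = -6 + \sqrt{p} \left(6 + 2 p\right)$ ($P{\left(p \right)} = -6 + \left(\left(6 + p\right) + p\right) \sqrt{p} = -6 + \left(6 + 2 p\right) \sqrt{p} = -6 + \sqrt{p} \left(6 + 2 p\right)$)
$\frac{30269}{-32486} - \frac{257}{P{\left(x{\left(-11,2 \right)} \right)}} = \frac{30269}{-32486} - \frac{257}{-6 + 2 \sqrt{\left(-11\right)^{2} - 4} \left(3 + \left(\left(-11\right)^{2} - 4\right)\right)} = 30269 \left(- \frac{1}{32486}\right) - \frac{257}{-6 + 2 \sqrt{121 - 4} \left(3 + \left(121 - 4\right)\right)} = - \frac{30269}{32486} - \frac{257}{-6 + 2 \sqrt{117} \left(3 + 117\right)} = - \frac{30269}{32486} - \frac{257}{-6 + 2 \cdot 3 \sqrt{13} \cdot 120} = - \frac{30269}{32486} - \frac{257}{-6 + 720 \sqrt{13}}$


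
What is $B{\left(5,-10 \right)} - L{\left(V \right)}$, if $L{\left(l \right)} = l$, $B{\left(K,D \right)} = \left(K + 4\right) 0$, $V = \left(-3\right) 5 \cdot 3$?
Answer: $45$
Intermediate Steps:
$V = -45$ ($V = \left(-15\right) 3 = -45$)
$B{\left(K,D \right)} = 0$ ($B{\left(K,D \right)} = \left(4 + K\right) 0 = 0$)
$B{\left(5,-10 \right)} - L{\left(V \right)} = 0 - -45 = 0 + 45 = 45$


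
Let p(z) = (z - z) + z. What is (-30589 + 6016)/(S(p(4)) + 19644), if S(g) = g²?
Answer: -24573/19660 ≈ -1.2499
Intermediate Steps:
p(z) = z (p(z) = 0 + z = z)
(-30589 + 6016)/(S(p(4)) + 19644) = (-30589 + 6016)/(4² + 19644) = -24573/(16 + 19644) = -24573/19660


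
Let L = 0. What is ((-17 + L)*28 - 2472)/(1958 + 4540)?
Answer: -1474/3249 ≈ -0.45368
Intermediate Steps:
((-17 + L)*28 - 2472)/(1958 + 4540) = ((-17 + 0)*28 - 2472)/(1958 + 4540) = (-17*28 - 2472)/6498 = (-476 - 2472)*(1/6498) = -2948*1/6498 = -1474/3249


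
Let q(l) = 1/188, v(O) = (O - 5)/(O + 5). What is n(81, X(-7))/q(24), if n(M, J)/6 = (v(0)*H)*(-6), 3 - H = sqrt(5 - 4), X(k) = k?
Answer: 13536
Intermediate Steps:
v(O) = (-5 + O)/(5 + O)
H = 2 (H = 3 - sqrt(5 - 4) = 3 - sqrt(1) = 3 - 1*1 = 3 - 1 = 2)
q(l) = 1/188
n(M, J) = 72 (n(M, J) = 6*((((-5 + 0)/(5 + 0))*2)*(-6)) = 6*(((-5/5)*2)*(-6)) = 6*((((1/5)*(-5))*2)*(-6)) = 6*(-1*2*(-6)) = 6*(-2*(-6)) = 6*12 = 72)
n(81, X(-7))/q(24) = 72/(1/188) = 72*188 = 13536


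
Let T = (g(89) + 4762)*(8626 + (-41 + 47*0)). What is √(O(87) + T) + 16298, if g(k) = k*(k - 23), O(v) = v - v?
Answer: 16298 + 2*√22827515 ≈ 25854.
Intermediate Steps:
O(v) = 0
g(k) = k*(-23 + k)
T = 91310060 (T = (89*(-23 + 89) + 4762)*(8626 + (-41 + 47*0)) = (89*66 + 4762)*(8626 + (-41 + 0)) = (5874 + 4762)*(8626 - 41) = 10636*8585 = 91310060)
√(O(87) + T) + 16298 = √(0 + 91310060) + 16298 = √91310060 + 16298 = 2*√22827515 + 16298 = 16298 + 2*√22827515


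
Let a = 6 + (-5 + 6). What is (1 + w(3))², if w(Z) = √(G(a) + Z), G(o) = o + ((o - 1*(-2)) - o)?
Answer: 13 + 4*√3 ≈ 19.928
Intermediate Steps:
a = 7 (a = 6 + 1 = 7)
G(o) = 2 + o (G(o) = o + ((o + 2) - o) = o + ((2 + o) - o) = o + 2 = 2 + o)
w(Z) = √(9 + Z) (w(Z) = √((2 + 7) + Z) = √(9 + Z))
(1 + w(3))² = (1 + √(9 + 3))² = (1 + √12)² = (1 + 2*√3)²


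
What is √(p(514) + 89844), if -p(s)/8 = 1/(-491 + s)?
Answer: 2*√11881823/23 ≈ 299.74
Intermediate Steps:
p(s) = -8/(-491 + s)
√(p(514) + 89844) = √(-8/(-491 + 514) + 89844) = √(-8/23 + 89844) = √(2066404/23) = 2*√11881823/23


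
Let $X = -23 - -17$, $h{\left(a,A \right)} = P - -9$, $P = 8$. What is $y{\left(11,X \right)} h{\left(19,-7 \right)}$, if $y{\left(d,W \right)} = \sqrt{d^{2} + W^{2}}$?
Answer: $17 \sqrt{157} \approx 213.01$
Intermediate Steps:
$h{\left(a,A \right)} = 17$ ($h{\left(a,A \right)} = 8 - -9 = 8 + 9 = 17$)
$X = -6$ ($X = -23 + 17 = -6$)
$y{\left(d,W \right)} = \sqrt{W^{2} + d^{2}}$
$y{\left(11,X \right)} h{\left(19,-7 \right)} = \sqrt{\left(-6\right)^{2} + 11^{2}} \cdot 17 = \sqrt{36 + 121} \cdot 17 = \sqrt{157} \cdot 17 = 17 \sqrt{157}$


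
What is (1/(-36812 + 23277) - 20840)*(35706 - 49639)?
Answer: 3930072964133/13535 ≈ 2.9036e+8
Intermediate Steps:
(1/(-36812 + 23277) - 20840)*(35706 - 49639) = (1/(-13535) - 20840)*(-13933) = (-1/13535 - 20840)*(-13933) = -282069401/13535*(-13933) = 3930072964133/13535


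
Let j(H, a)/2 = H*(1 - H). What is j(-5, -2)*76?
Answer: -4560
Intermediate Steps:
j(H, a) = 2*H*(1 - H) (j(H, a) = 2*(H*(1 - H)) = 2*H*(1 - H))
j(-5, -2)*76 = (2*(-5)*(1 - 1*(-5)))*76 = (2*(-5)*(1 + 5))*76 = (2*(-5)*6)*76 = -60*76 = -4560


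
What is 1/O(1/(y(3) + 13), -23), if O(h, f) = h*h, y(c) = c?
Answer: 256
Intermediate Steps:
O(h, f) = h²
1/O(1/(y(3) + 13), -23) = 1/((1/(3 + 13))²) = 1/((1/16)²) = 1/(1/256) = 256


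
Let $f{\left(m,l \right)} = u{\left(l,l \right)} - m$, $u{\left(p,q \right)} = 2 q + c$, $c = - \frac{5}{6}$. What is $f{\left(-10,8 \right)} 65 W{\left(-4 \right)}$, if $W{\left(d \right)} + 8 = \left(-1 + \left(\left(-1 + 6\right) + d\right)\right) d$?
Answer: $- \frac{39260}{3} \approx -13087.0$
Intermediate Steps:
$c = - \frac{5}{6}$ ($c = \left(-5\right) \frac{1}{6} = - \frac{5}{6} \approx -0.83333$)
$u{\left(p,q \right)} = - \frac{5}{6} + 2 q$ ($u{\left(p,q \right)} = 2 q - \frac{5}{6} = - \frac{5}{6} + 2 q$)
$f{\left(m,l \right)} = - \frac{5}{6} - m + 2 l$ ($f{\left(m,l \right)} = \left(- \frac{5}{6} + 2 l\right) - m = - \frac{5}{6} - m + 2 l$)
$W{\left(d \right)} = -8 + d \left(4 + d\right)$ ($W{\left(d \right)} = -8 + \left(-1 + \left(\left(-1 + 6\right) + d\right)\right) d = -8 + \left(-1 + \left(5 + d\right)\right) d = -8 + \left(4 + d\right) d = -8 + d \left(4 + d\right)$)
$f{\left(-10,8 \right)} 65 W{\left(-4 \right)} = \left(- \frac{5}{6} - -10 + 2 \cdot 8\right) 65 \left(-8 + \left(-4\right)^{2} + 4 \left(-4\right)\right) = \left(- \frac{5}{6} + 10 + 16\right) 65 \left(-8 + 16 - 16\right) = \frac{151}{6} \cdot 65 \left(-8\right) = \frac{9815}{6} \left(-8\right) = - \frac{39260}{3}$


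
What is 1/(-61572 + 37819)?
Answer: -1/23753 ≈ -4.2100e-5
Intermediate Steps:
1/(-61572 + 37819) = 1/(-23753) = -1/23753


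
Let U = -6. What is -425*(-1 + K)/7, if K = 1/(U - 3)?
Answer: 4250/63 ≈ 67.460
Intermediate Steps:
K = -1/9 (K = 1/(-6 - 3) = 1/(-9) = -1/9 ≈ -0.11111)
-425*(-1 + K)/7 = -425*(-1 - 1/9)/7 = -(-4250)/(9*7) = -425*(-10/63) = 4250/63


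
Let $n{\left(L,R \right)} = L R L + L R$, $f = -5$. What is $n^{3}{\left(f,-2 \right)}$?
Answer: $-64000$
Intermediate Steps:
$n{\left(L,R \right)} = L R + R L^{2}$ ($n{\left(L,R \right)} = R L^{2} + L R = L R + R L^{2}$)
$n^{3}{\left(f,-2 \right)} = \left(\left(-5\right) \left(-2\right) \left(1 - 5\right)\right)^{3} = \left(\left(-5\right) \left(-2\right) \left(-4\right)\right)^{3} = \left(-40\right)^{3} = -64000$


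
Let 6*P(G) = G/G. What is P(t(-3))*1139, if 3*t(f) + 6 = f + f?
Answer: 1139/6 ≈ 189.83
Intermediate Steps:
t(f) = -2 + 2*f/3 (t(f) = -2 + (f + f)/3 = -2 + (2*f)/3 = -2 + 2*f/3)
P(G) = ⅙ (P(G) = (G/G)/6 = (⅙)*1 = ⅙)
P(t(-3))*1139 = (⅙)*1139 = 1139/6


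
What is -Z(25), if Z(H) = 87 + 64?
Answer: -151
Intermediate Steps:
Z(H) = 151
-Z(25) = -1*151 = -151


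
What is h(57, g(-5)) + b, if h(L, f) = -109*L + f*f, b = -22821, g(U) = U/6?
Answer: -1045199/36 ≈ -29033.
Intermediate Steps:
g(U) = U/6 (g(U) = U*(1/6) = U/6)
h(L, f) = f**2 - 109*L (h(L, f) = -109*L + f**2 = f**2 - 109*L)
h(57, g(-5)) + b = (((1/6)*(-5))**2 - 109*57) - 22821 = ((-5/6)**2 - 6213) - 22821 = (25/36 - 6213) - 22821 = -223643/36 - 22821 = -1045199/36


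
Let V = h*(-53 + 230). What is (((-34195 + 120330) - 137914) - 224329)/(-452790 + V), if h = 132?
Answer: 46018/71571 ≈ 0.64297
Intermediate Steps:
V = 23364 (V = 132*(-53 + 230) = 132*177 = 23364)
(((-34195 + 120330) - 137914) - 224329)/(-452790 + V) = (((-34195 + 120330) - 137914) - 224329)/(-452790 + 23364) = ((86135 - 137914) - 224329)/(-429426) = (-51779 - 224329)*(-1/429426) = -276108*(-1/429426) = 46018/71571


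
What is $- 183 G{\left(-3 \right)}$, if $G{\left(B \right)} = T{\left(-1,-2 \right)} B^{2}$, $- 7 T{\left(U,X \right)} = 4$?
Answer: $\frac{6588}{7} \approx 941.14$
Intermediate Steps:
$T{\left(U,X \right)} = - \frac{4}{7}$ ($T{\left(U,X \right)} = \left(- \frac{1}{7}\right) 4 = - \frac{4}{7}$)
$G{\left(B \right)} = - \frac{4 B^{2}}{7}$
$- 183 G{\left(-3 \right)} = - 183 \left(- \frac{4 \left(-3\right)^{2}}{7}\right) = - 183 \left(\left(- \frac{4}{7}\right) 9\right) = \left(-183\right) \left(- \frac{36}{7}\right) = \frac{6588}{7}$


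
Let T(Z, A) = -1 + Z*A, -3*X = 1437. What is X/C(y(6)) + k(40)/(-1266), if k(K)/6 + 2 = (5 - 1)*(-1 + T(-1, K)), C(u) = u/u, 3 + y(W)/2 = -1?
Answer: -100899/211 ≈ -478.19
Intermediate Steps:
X = -479 (X = -1/3*1437 = -479)
y(W) = -8 (y(W) = -6 + 2*(-1) = -6 - 2 = -8)
C(u) = 1
T(Z, A) = -1 + A*Z
k(K) = -60 - 24*K (k(K) = -12 + 6*((5 - 1)*(-1 + (-1 + K*(-1)))) = -12 + 6*(4*(-1 + (-1 - K))) = -12 + 6*(4*(-2 - K)) = -12 + 6*(-8 - 4*K) = -12 + (-48 - 24*K) = -60 - 24*K)
X/C(y(6)) + k(40)/(-1266) = -479/1 + (-60 - 24*40)/(-1266) = -479*1 + (-60 - 960)*(-1/1266) = -479 - 1020*(-1/1266) = -479 + 170/211 = -100899/211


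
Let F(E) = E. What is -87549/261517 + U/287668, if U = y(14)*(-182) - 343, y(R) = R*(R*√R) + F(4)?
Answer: -25465130439/75230072356 - 8918*√14/71917 ≈ -0.80248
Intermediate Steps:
y(R) = 4 + R^(5/2) (y(R) = R*(R*√R) + 4 = R*R^(3/2) + 4 = R^(5/2) + 4 = 4 + R^(5/2))
U = -1071 - 35672*√14 (U = (4 + 14^(5/2))*(-182) - 343 = (4 + 196*√14)*(-182) - 343 = (-728 - 35672*√14) - 343 = -1071 - 35672*√14 ≈ -1.3454e+5)
-87549/261517 + U/287668 = -87549/261517 + (-1071 - 35672*√14)/287668 = -87549*1/261517 + (-1071 - 35672*√14)*(1/287668) = -87549/261517 + (-1071/287668 - 8918*√14/71917) = -25465130439/75230072356 - 8918*√14/71917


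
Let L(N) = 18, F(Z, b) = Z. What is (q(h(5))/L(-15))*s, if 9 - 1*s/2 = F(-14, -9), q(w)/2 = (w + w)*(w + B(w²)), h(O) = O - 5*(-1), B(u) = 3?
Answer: 11960/9 ≈ 1328.9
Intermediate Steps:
h(O) = 5 + O (h(O) = O + 5 = 5 + O)
q(w) = 4*w*(3 + w) (q(w) = 2*((w + w)*(w + 3)) = 2*((2*w)*(3 + w)) = 2*(2*w*(3 + w)) = 4*w*(3 + w))
s = 46 (s = 18 - 2*(-14) = 18 + 28 = 46)
(q(h(5))/L(-15))*s = ((4*(5 + 5)*(3 + (5 + 5)))/18)*46 = ((4*10*(3 + 10))*(1/18))*46 = ((4*10*13)*(1/18))*46 = (520*(1/18))*46 = (260/9)*46 = 11960/9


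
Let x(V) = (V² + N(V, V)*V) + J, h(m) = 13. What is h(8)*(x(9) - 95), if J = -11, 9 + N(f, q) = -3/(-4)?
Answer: -5161/4 ≈ -1290.3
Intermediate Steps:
N(f, q) = -33/4 (N(f, q) = -9 - 3/(-4) = -9 - 3*(-¼) = -9 + ¾ = -33/4)
x(V) = -11 + V² - 33*V/4 (x(V) = (V² - 33*V/4) - 11 = -11 + V² - 33*V/4)
h(8)*(x(9) - 95) = 13*((-11 + 9² - 33/4*9) - 95) = 13*((-11 + 81 - 297/4) - 95) = 13*(-17/4 - 95) = 13*(-397/4) = -5161/4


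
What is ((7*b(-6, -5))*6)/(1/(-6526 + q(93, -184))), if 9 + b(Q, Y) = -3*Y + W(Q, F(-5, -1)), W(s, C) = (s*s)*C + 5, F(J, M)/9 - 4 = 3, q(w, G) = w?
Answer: -615753894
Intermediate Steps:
F(J, M) = 63 (F(J, M) = 36 + 9*3 = 36 + 27 = 63)
W(s, C) = 5 + C*s² (W(s, C) = s²*C + 5 = C*s² + 5 = 5 + C*s²)
b(Q, Y) = -4 - 3*Y + 63*Q² (b(Q, Y) = -9 + (-3*Y + (5 + 63*Q²)) = -9 + (5 - 3*Y + 63*Q²) = -4 - 3*Y + 63*Q²)
((7*b(-6, -5))*6)/(1/(-6526 + q(93, -184))) = ((7*(-4 - 3*(-5) + 63*(-6)²))*6)/(1/(-6526 + 93)) = ((7*(-4 + 15 + 63*36))*6)/(1/(-6433)) = ((7*(-4 + 15 + 2268))*6)/(-1/6433) = ((7*2279)*6)*(-6433) = (15953*6)*(-6433) = 95718*(-6433) = -615753894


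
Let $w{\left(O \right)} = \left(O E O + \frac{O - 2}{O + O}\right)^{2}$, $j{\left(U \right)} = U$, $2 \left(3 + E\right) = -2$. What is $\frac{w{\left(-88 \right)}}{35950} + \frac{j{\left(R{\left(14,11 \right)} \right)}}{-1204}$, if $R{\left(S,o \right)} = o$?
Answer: $\frac{2236495472664149}{83797436800} \approx 26689.0$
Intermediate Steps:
$E = -4$ ($E = -3 + \frac{1}{2} \left(-2\right) = -3 - 1 = -4$)
$w{\left(O \right)} = \left(- 4 O^{2} + \frac{-2 + O}{2 O}\right)^{2}$ ($w{\left(O \right)} = \left(O \left(-4\right) O + \frac{O - 2}{O + O}\right)^{2} = \left(- 4 O O + \frac{-2 + O}{2 O}\right)^{2} = \left(- 4 O^{2} + \left(-2 + O\right) \frac{1}{2 O}\right)^{2} = \left(- 4 O^{2} + \frac{-2 + O}{2 O}\right)^{2}$)
$\frac{w{\left(-88 \right)}}{35950} + \frac{j{\left(R{\left(14,11 \right)} \right)}}{-1204} = \frac{\frac{1}{4} \cdot \frac{1}{7744} \left(2 - -88 + 8 \left(-88\right)^{3}\right)^{2}}{35950} + \frac{11}{-1204} = \frac{1}{4} \cdot \frac{1}{7744} \left(2 + 88 + 8 \left(-681472\right)\right)^{2} \cdot \frac{1}{35950} + 11 \left(- \frac{1}{1204}\right) = \frac{1}{4} \cdot \frac{1}{7744} \left(2 + 88 - 5451776\right)^{2} \cdot \frac{1}{35950} - \frac{11}{1204} = \frac{1}{4} \cdot \frac{1}{7744} \left(-5451686\right)^{2} \cdot \frac{1}{35950} - \frac{11}{1204} = \frac{1}{4} \cdot \frac{1}{7744} \cdot 29720880242596 \cdot \frac{1}{35950} - \frac{11}{1204} = \frac{7430220060649}{7744} \cdot \frac{1}{35950} - \frac{11}{1204} = \frac{7430220060649}{278396800} - \frac{11}{1204} = \frac{2236495472664149}{83797436800}$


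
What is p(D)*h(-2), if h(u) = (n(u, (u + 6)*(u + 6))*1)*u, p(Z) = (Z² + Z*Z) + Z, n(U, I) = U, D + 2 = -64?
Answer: 34584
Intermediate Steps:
D = -66 (D = -2 - 64 = -66)
p(Z) = Z + 2*Z² (p(Z) = (Z² + Z²) + Z = 2*Z² + Z = Z + 2*Z²)
h(u) = u² (h(u) = (u*1)*u = u*u = u²)
p(D)*h(-2) = -66*(1 + 2*(-66))*(-2)² = -66*(1 - 132)*4 = -66*(-131)*4 = 8646*4 = 34584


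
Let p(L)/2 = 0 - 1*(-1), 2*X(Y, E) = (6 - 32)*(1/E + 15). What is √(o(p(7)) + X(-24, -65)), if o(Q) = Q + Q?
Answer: 3*I*√530/5 ≈ 13.813*I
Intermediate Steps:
X(Y, E) = -195 - 13/E (X(Y, E) = ((6 - 32)*(1/E + 15))/2 = (-26*(15 + 1/E))/2 = (-390 - 26/E)/2 = -195 - 13/E)
p(L) = 2 (p(L) = 2*(0 - 1*(-1)) = 2*(0 + 1) = 2*1 = 2)
o(Q) = 2*Q
√(o(p(7)) + X(-24, -65)) = √(2*2 + (-195 - 13/(-65))) = √(4 + (-195 - 13*(-1/65))) = √(4 + (-195 + ⅕)) = √(4 - 974/5) = √(-954/5) = 3*I*√530/5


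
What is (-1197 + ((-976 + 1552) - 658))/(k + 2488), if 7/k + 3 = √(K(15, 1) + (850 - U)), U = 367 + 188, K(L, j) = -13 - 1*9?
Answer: -840114987/1634302463 + 8953*√273/1634302463 ≈ -0.51396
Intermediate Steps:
K(L, j) = -22 (K(L, j) = -13 - 9 = -22)
U = 555
k = 7/(-3 + √273) (k = 7/(-3 + √(-22 + (850 - 1*555))) = 7/(-3 + √(-22 + (850 - 555))) = 7/(-3 + √(-22 + 295)) = 7/(-3 + √273) ≈ 0.51765)
(-1197 + ((-976 + 1552) - 658))/(k + 2488) = (-1197 + ((-976 + 1552) - 658))/((7/88 + 7*√273/264) + 2488) = (-1197 + (576 - 658))/(218951/88 + 7*√273/264) = (-1197 - 82)/(218951/88 + 7*√273/264) = -1279/(218951/88 + 7*√273/264)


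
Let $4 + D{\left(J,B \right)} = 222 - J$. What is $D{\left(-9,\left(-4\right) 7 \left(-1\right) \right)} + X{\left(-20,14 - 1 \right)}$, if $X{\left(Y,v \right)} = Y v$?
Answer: $-33$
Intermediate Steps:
$D{\left(J,B \right)} = 218 - J$ ($D{\left(J,B \right)} = -4 - \left(-222 + J\right) = 218 - J$)
$D{\left(-9,\left(-4\right) 7 \left(-1\right) \right)} + X{\left(-20,14 - 1 \right)} = \left(218 - -9\right) - 20 \left(14 - 1\right) = \left(218 + 9\right) - 20 \left(14 - 1\right) = 227 - 260 = -33$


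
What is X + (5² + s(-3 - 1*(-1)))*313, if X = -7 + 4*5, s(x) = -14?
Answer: 3456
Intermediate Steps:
X = 13 (X = -7 + 20 = 13)
X + (5² + s(-3 - 1*(-1)))*313 = 13 + (5² - 14)*313 = 13 + (25 - 14)*313 = 13 + 11*313 = 13 + 3443 = 3456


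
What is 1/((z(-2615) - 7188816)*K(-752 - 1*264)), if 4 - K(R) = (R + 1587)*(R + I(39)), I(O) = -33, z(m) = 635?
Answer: -1/4305598219923 ≈ -2.3226e-13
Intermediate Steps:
K(R) = 4 - (-33 + R)*(1587 + R) (K(R) = 4 - (R + 1587)*(R - 33) = 4 - (1587 + R)*(-33 + R) = 4 - (-33 + R)*(1587 + R))
1/((z(-2615) - 7188816)*K(-752 - 1*264)) = 1/((635 - 7188816)*(52375 - (-752 - 1*264)² - 1554*(-752 - 1*264))) = 1/((-7188181)*(52375 - (-752 - 264)² - 1554*(-752 - 264))) = -1/(7188181*(52375 - 1*(-1016)² - 1554*(-1016))) = -1/(7188181*(52375 - 1*1032256 + 1578864)) = -1/(7188181*(52375 - 1032256 + 1578864)) = -1/7188181/598983 = -1/7188181*1/598983 = -1/4305598219923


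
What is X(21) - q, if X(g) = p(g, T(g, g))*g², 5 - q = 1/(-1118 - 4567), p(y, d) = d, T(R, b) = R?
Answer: 52620359/5685 ≈ 9256.0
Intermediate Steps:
q = 28426/5685 (q = 5 - 1/(-1118 - 4567) = 5 - 1/(-5685) = 5 - 1*(-1/5685) = 5 + 1/5685 = 28426/5685 ≈ 5.0002)
X(g) = g³ (X(g) = g*g² = g³)
X(21) - q = 21³ - 1*28426/5685 = 9261 - 28426/5685 = 52620359/5685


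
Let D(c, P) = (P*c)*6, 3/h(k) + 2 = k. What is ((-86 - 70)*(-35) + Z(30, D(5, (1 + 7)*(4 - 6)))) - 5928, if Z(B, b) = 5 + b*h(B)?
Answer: -3601/7 ≈ -514.43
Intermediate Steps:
h(k) = 3/(-2 + k)
D(c, P) = 6*P*c
Z(B, b) = 5 + 3*b/(-2 + B) (Z(B, b) = 5 + b*(3/(-2 + B)) = 5 + 3*b/(-2 + B))
((-86 - 70)*(-35) + Z(30, D(5, (1 + 7)*(4 - 6)))) - 5928 = ((-86 - 70)*(-35) + (-10 + 3*(6*((1 + 7)*(4 - 6))*5) + 5*30)/(-2 + 30)) - 5928 = (-156*(-35) + (-10 + 3*(6*(8*(-2))*5) + 150)/28) - 5928 = (5460 + (-10 + 3*(6*(-16)*5) + 150)/28) - 5928 = (5460 + (-10 + 3*(-480) + 150)/28) - 5928 = (5460 + (-10 - 1440 + 150)/28) - 5928 = (5460 + (1/28)*(-1300)) - 5928 = (5460 - 325/7) - 5928 = 37895/7 - 5928 = -3601/7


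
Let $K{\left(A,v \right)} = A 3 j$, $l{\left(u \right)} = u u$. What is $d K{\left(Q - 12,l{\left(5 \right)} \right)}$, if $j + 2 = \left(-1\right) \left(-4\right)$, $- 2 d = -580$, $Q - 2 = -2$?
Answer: $-20880$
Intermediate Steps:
$Q = 0$ ($Q = 2 - 2 = 0$)
$d = 290$ ($d = \left(- \frac{1}{2}\right) \left(-580\right) = 290$)
$l{\left(u \right)} = u^{2}$
$j = 2$ ($j = -2 - -4 = -2 + 4 = 2$)
$K{\left(A,v \right)} = 6 A$ ($K{\left(A,v \right)} = A 3 \cdot 2 = 3 A 2 = 6 A$)
$d K{\left(Q - 12,l{\left(5 \right)} \right)} = 290 \cdot 6 \left(0 - 12\right) = 290 \cdot 6 \left(-12\right) = 290 \left(-72\right) = -20880$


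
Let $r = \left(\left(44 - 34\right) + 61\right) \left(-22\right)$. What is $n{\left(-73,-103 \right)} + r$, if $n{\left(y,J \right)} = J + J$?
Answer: $-1768$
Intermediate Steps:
$n{\left(y,J \right)} = 2 J$
$r = -1562$ ($r = \left(\left(44 - 34\right) + 61\right) \left(-22\right) = \left(10 + 61\right) \left(-22\right) = 71 \left(-22\right) = -1562$)
$n{\left(-73,-103 \right)} + r = 2 \left(-103\right) - 1562 = -206 - 1562 = -1768$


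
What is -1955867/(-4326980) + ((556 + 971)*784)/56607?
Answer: 1763612585303/81645785620 ≈ 21.601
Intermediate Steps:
-1955867/(-4326980) + ((556 + 971)*784)/56607 = -1955867*(-1/4326980) + (1527*784)*(1/56607) = 1955867/4326980 + 1197168*(1/56607) = 1955867/4326980 + 399056/18869 = 1763612585303/81645785620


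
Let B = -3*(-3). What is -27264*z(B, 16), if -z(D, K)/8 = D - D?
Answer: 0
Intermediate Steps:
B = 9
z(D, K) = 0 (z(D, K) = -8*(D - D) = -8*0 = 0)
-27264*z(B, 16) = -27264*0 = 0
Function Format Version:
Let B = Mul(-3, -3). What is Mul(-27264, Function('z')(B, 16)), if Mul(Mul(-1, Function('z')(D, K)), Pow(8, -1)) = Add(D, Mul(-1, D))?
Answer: 0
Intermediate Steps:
B = 9
Function('z')(D, K) = 0 (Function('z')(D, K) = Mul(-8, Add(D, Mul(-1, D))) = Mul(-8, 0) = 0)
Mul(-27264, Function('z')(B, 16)) = Mul(-27264, 0) = 0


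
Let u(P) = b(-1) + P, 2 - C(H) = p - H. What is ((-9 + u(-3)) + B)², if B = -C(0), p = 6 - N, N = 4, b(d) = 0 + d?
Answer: 169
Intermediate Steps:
b(d) = d
p = 2 (p = 6 - 1*4 = 6 - 4 = 2)
C(H) = H (C(H) = 2 - (2 - H) = 2 + (-2 + H) = H)
u(P) = -1 + P
B = 0 (B = -1*0 = 0)
((-9 + u(-3)) + B)² = ((-9 + (-1 - 3)) + 0)² = ((-9 - 4) + 0)² = (-13 + 0)² = (-13)² = 169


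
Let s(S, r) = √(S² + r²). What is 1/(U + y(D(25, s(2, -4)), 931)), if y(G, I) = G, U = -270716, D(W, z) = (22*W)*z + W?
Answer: -270691/73267567481 - 1100*√5/73267567481 ≈ -3.7281e-6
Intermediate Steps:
D(W, z) = W + 22*W*z (D(W, z) = 22*W*z + W = W + 22*W*z)
1/(U + y(D(25, s(2, -4)), 931)) = 1/(-270716 + 25*(1 + 22*√(2² + (-4)²))) = 1/(-270716 + 25*(1 + 22*√(4 + 16))) = 1/(-270716 + 25*(1 + 22*√20)) = 1/(-270716 + 25*(1 + 22*(2*√5))) = 1/(-270716 + 25*(1 + 44*√5)) = 1/(-270716 + (25 + 1100*√5)) = 1/(-270691 + 1100*√5)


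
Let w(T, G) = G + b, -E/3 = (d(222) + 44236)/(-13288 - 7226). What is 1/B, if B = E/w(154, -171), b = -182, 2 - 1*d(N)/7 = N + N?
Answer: -1206907/20571 ≈ -58.670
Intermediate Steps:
d(N) = 14 - 14*N (d(N) = 14 - 7*(N + N) = 14 - 14*N)
E = 20571/3419 (E = -3*((14 - 14*222) + 44236)/(-13288 - 7226) = -3*((14 - 3108) + 44236)/(-20514) = -3*(-3094 + 44236)*(-1)/20514 = -123426*(-1)/20514 = -3*(-6857/3419) = 20571/3419 ≈ 6.0167)
w(T, G) = -182 + G (w(T, G) = G - 182 = -182 + G)
B = -20571/1206907 (B = 20571/(3419*(-182 - 171)) = (20571/3419)/(-353) = (20571/3419)*(-1/353) = -20571/1206907 ≈ -0.017044)
1/B = 1/(-20571/1206907) = -1206907/20571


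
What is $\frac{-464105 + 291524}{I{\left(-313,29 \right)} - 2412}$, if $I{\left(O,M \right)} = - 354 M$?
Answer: $\frac{57527}{4226} \approx 13.613$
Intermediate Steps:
$\frac{-464105 + 291524}{I{\left(-313,29 \right)} - 2412} = \frac{-464105 + 291524}{\left(-354\right) 29 - 2412} = - \frac{172581}{-10266 - 2412} = - \frac{172581}{-12678} = \left(-172581\right) \left(- \frac{1}{12678}\right) = \frac{57527}{4226}$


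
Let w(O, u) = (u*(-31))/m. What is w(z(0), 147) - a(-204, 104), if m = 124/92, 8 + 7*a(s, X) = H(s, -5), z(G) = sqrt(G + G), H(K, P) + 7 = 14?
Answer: -23666/7 ≈ -3380.9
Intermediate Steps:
H(K, P) = 7 (H(K, P) = -7 + 14 = 7)
z(G) = sqrt(2)*sqrt(G) (z(G) = sqrt(2*G) = sqrt(2)*sqrt(G))
a(s, X) = -1/7 (a(s, X) = -8/7 + (1/7)*7 = -8/7 + 1 = -1/7)
m = 31/23 (m = 124*(1/92) = 31/23 ≈ 1.3478)
w(O, u) = -23*u (w(O, u) = (u*(-31))/(31/23) = -31*u*(23/31) = -23*u)
w(z(0), 147) - a(-204, 104) = -23*147 - 1*(-1/7) = -3381 + 1/7 = -23666/7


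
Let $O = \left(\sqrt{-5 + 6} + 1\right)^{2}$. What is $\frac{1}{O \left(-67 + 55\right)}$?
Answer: $- \frac{1}{48} \approx -0.020833$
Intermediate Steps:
$O = 4$ ($O = \left(\sqrt{1} + 1\right)^{2} = \left(1 + 1\right)^{2} = 2^{2} = 4$)
$\frac{1}{O \left(-67 + 55\right)} = \frac{1}{4 \left(-67 + 55\right)} = \frac{1}{4 \left(-12\right)} = \frac{1}{-48} = - \frac{1}{48}$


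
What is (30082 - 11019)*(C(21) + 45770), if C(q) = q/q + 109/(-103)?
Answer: 89868777152/103 ≈ 8.7251e+8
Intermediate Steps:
C(q) = -6/103 (C(q) = 1 + 109*(-1/103) = 1 - 109/103 = -6/103)
(30082 - 11019)*(C(21) + 45770) = (30082 - 11019)*(-6/103 + 45770) = 19063*(4714304/103) = 89868777152/103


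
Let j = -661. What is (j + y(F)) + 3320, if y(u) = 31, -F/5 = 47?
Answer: 2690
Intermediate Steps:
F = -235 (F = -5*47 = -235)
(j + y(F)) + 3320 = (-661 + 31) + 3320 = -630 + 3320 = 2690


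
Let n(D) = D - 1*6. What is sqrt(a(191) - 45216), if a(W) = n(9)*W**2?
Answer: sqrt(64227) ≈ 253.43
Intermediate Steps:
n(D) = -6 + D (n(D) = D - 6 = -6 + D)
a(W) = 3*W**2 (a(W) = (-6 + 9)*W**2 = 3*W**2)
sqrt(a(191) - 45216) = sqrt(3*191**2 - 45216) = sqrt(3*36481 - 45216) = sqrt(109443 - 45216) = sqrt(64227)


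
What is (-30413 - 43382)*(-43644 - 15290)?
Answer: 4349034530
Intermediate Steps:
(-30413 - 43382)*(-43644 - 15290) = -73795*(-58934) = 4349034530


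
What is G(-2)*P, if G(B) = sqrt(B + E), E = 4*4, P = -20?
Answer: -20*sqrt(14) ≈ -74.833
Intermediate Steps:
E = 16
G(B) = sqrt(16 + B) (G(B) = sqrt(B + 16) = sqrt(16 + B))
G(-2)*P = sqrt(16 - 2)*(-20) = sqrt(14)*(-20) = -20*sqrt(14)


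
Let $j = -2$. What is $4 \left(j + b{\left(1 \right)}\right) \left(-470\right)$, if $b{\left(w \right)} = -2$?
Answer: $7520$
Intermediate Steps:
$4 \left(j + b{\left(1 \right)}\right) \left(-470\right) = 4 \left(-2 - 2\right) \left(-470\right) = 4 \left(-4\right) \left(-470\right) = \left(-16\right) \left(-470\right) = 7520$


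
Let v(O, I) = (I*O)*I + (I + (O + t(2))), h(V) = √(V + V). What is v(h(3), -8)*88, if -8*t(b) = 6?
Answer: -770 + 5720*√6 ≈ 13241.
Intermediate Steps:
t(b) = -¾ (t(b) = -⅛*6 = -¾)
h(V) = √2*√V (h(V) = √(2*V) = √2*√V)
v(O, I) = -¾ + I + O + O*I² (v(O, I) = (I*O)*I + (I + (O - ¾)) = O*I² + (I + (-¾ + O)) = O*I² + (-¾ + I + O) = -¾ + I + O + O*I²)
v(h(3), -8)*88 = (-¾ - 8 + √2*√3 + (√2*√3)*(-8)²)*88 = (-¾ - 8 + √6 + √6*64)*88 = (-¾ - 8 + √6 + 64*√6)*88 = (-35/4 + 65*√6)*88 = -770 + 5720*√6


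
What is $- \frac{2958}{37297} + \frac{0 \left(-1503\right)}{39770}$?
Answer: $- \frac{2958}{37297} \approx -0.079309$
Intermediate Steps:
$- \frac{2958}{37297} + \frac{0 \left(-1503\right)}{39770} = \left(-2958\right) \frac{1}{37297} + 0 \cdot \frac{1}{39770} = - \frac{2958}{37297} + 0 = - \frac{2958}{37297}$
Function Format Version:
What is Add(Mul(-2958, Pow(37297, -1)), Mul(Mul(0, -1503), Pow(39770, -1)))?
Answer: Rational(-2958, 37297) ≈ -0.079309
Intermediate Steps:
Add(Mul(-2958, Pow(37297, -1)), Mul(Mul(0, -1503), Pow(39770, -1))) = Add(Mul(-2958, Rational(1, 37297)), Mul(0, Rational(1, 39770))) = Add(Rational(-2958, 37297), 0) = Rational(-2958, 37297)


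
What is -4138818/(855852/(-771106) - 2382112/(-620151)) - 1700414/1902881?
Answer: -134506017599818667869751/88762832502220565 ≈ -1.5153e+6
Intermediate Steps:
-4138818/(855852/(-771106) - 2382112/(-620151)) - 1700414/1902881 = -4138818/(855852*(-1/771106) - 2382112*(-1/620151)) - 1700414*1/1902881 = -4138818/(-427926/385553 + 2382112/620151) - 1700414/1902881 = -4138818/93293098730/34157296929 - 1700414/1902881 = -4138818*34157296929/93293098730 - 1700414/1902881 = -70685417680544961/46646549365 - 1700414/1902881 = -134506017599818667869751/88762832502220565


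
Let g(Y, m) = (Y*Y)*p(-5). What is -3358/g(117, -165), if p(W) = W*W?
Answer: -3358/342225 ≈ -0.0098123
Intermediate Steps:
p(W) = W²
g(Y, m) = 25*Y² (g(Y, m) = (Y*Y)*(-5)² = Y²*25 = 25*Y²)
-3358/g(117, -165) = -3358/(25*117²) = -3358/(25*13689) = -3358/342225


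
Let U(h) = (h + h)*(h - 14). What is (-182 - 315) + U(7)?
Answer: -595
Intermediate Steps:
U(h) = 2*h*(-14 + h) (U(h) = (2*h)*(-14 + h) = 2*h*(-14 + h))
(-182 - 315) + U(7) = (-182 - 315) + 2*7*(-14 + 7) = -497 + 2*7*(-7) = -497 - 98 = -595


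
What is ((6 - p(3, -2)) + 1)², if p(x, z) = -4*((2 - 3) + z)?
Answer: 25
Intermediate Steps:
p(x, z) = 4 - 4*z (p(x, z) = -4*(-1 + z) = 4 - 4*z)
((6 - p(3, -2)) + 1)² = ((6 - (4 - 4*(-2))) + 1)² = ((6 - (4 + 8)) + 1)² = ((6 - 1*12) + 1)² = ((6 - 12) + 1)² = (-6 + 1)² = (-5)² = 25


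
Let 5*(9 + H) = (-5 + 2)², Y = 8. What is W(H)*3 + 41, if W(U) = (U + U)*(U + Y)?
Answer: 161/25 ≈ 6.4400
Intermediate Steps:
H = -36/5 (H = -9 + (-5 + 2)²/5 = -9 + (⅕)*(-3)² = -9 + (⅕)*9 = -9 + 9/5 = -36/5 ≈ -7.2000)
W(U) = 2*U*(8 + U) (W(U) = (U + U)*(U + 8) = (2*U)*(8 + U) = 2*U*(8 + U))
W(H)*3 + 41 = (2*(-36/5)*(8 - 36/5))*3 + 41 = (2*(-36/5)*(⅘))*3 + 41 = -288/25*3 + 41 = -864/25 + 41 = 161/25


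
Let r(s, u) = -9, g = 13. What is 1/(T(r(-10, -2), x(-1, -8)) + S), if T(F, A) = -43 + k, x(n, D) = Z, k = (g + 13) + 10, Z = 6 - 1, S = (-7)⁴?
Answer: 1/2394 ≈ 0.00041771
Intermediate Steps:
S = 2401
Z = 5
k = 36 (k = (13 + 13) + 10 = 26 + 10 = 36)
x(n, D) = 5
T(F, A) = -7 (T(F, A) = -43 + 36 = -7)
1/(T(r(-10, -2), x(-1, -8)) + S) = 1/(-7 + 2401) = 1/2394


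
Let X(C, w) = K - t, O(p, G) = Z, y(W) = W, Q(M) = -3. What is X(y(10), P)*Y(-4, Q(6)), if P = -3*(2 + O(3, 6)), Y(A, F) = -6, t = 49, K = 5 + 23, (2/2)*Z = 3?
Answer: 126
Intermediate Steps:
Z = 3
K = 28
O(p, G) = 3
P = -15 (P = -3*(2 + 3) = -3*5 = -15)
X(C, w) = -21 (X(C, w) = 28 - 1*49 = 28 - 49 = -21)
X(y(10), P)*Y(-4, Q(6)) = -21*(-6) = 126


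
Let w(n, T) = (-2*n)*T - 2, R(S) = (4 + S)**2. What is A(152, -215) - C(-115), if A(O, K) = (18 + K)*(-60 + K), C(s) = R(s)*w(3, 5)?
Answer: 448447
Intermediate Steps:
w(n, T) = -2 - 2*T*n (w(n, T) = -2*T*n - 2 = -2 - 2*T*n)
C(s) = -32*(4 + s)**2 (C(s) = (4 + s)**2*(-2 - 2*5*3) = (4 + s)**2*(-2 - 30) = (4 + s)**2*(-32) = -32*(4 + s)**2)
A(O, K) = (-60 + K)*(18 + K)
A(152, -215) - C(-115) = (-1080 + (-215)**2 - 42*(-215)) - (-32)*(4 - 115)**2 = (-1080 + 46225 + 9030) - (-32)*(-111)**2 = 54175 - (-32)*12321 = 54175 - 1*(-394272) = 54175 + 394272 = 448447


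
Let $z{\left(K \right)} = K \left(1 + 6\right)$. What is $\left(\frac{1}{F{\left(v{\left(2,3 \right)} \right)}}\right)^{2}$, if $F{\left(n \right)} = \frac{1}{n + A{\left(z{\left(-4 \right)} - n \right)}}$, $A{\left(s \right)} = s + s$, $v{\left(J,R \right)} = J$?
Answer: $3364$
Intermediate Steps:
$z{\left(K \right)} = 7 K$ ($z{\left(K \right)} = K 7 = 7 K$)
$A{\left(s \right)} = 2 s$
$F{\left(n \right)} = \frac{1}{-56 - n}$ ($F{\left(n \right)} = \frac{1}{n + 2 \left(7 \left(-4\right) - n\right)} = \frac{1}{n + 2 \left(-28 - n\right)} = \frac{1}{n - \left(56 + 2 n\right)} = \frac{1}{-56 - n}$)
$\left(\frac{1}{F{\left(v{\left(2,3 \right)} \right)}}\right)^{2} = \left(\frac{1}{\left(-1\right) \frac{1}{56 + 2}}\right)^{2} = \left(\frac{1}{\left(-1\right) \frac{1}{58}}\right)^{2} = \left(\frac{1}{- \frac{1}{58}}\right)^{2} = \left(-58\right)^{2} = 3364$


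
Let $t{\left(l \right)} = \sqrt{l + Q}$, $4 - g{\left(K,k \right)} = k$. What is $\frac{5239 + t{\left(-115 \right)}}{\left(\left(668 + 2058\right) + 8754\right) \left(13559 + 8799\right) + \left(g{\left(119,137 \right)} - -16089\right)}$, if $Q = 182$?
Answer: $\frac{5239}{256685796} + \frac{\sqrt{67}}{256685796} \approx 2.0442 \cdot 10^{-5}$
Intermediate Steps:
$g{\left(K,k \right)} = 4 - k$
$t{\left(l \right)} = \sqrt{182 + l}$ ($t{\left(l \right)} = \sqrt{l + 182} = \sqrt{182 + l}$)
$\frac{5239 + t{\left(-115 \right)}}{\left(\left(668 + 2058\right) + 8754\right) \left(13559 + 8799\right) + \left(g{\left(119,137 \right)} - -16089\right)} = \frac{5239 + \sqrt{182 - 115}}{\left(\left(668 + 2058\right) + 8754\right) \left(13559 + 8799\right) + \left(\left(4 - 137\right) - -16089\right)} = \frac{5239 + \sqrt{67}}{\left(2726 + 8754\right) 22358 + \left(\left(4 - 137\right) + 16089\right)} = \frac{5239 + \sqrt{67}}{11480 \cdot 22358 + \left(-133 + 16089\right)} = \frac{5239 + \sqrt{67}}{256669840 + 15956} = \frac{5239 + \sqrt{67}}{256685796} = \left(5239 + \sqrt{67}\right) \frac{1}{256685796} = \frac{5239}{256685796} + \frac{\sqrt{67}}{256685796}$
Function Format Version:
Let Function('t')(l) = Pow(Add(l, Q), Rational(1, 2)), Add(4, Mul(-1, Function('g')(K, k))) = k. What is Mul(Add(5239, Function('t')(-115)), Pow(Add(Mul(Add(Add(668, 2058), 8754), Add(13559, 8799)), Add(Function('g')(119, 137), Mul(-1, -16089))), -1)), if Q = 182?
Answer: Add(Rational(5239, 256685796), Mul(Rational(1, 256685796), Pow(67, Rational(1, 2)))) ≈ 2.0442e-5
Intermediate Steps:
Function('g')(K, k) = Add(4, Mul(-1, k))
Function('t')(l) = Pow(Add(182, l), Rational(1, 2)) (Function('t')(l) = Pow(Add(l, 182), Rational(1, 2)) = Pow(Add(182, l), Rational(1, 2)))
Mul(Add(5239, Function('t')(-115)), Pow(Add(Mul(Add(Add(668, 2058), 8754), Add(13559, 8799)), Add(Function('g')(119, 137), Mul(-1, -16089))), -1)) = Mul(Add(5239, Pow(Add(182, -115), Rational(1, 2))), Pow(Add(Mul(Add(Add(668, 2058), 8754), Add(13559, 8799)), Add(Add(4, Mul(-1, 137)), Mul(-1, -16089))), -1)) = Mul(Add(5239, Pow(67, Rational(1, 2))), Pow(Add(Mul(Add(2726, 8754), 22358), Add(Add(4, -137), 16089)), -1)) = Mul(Add(5239, Pow(67, Rational(1, 2))), Pow(Add(Mul(11480, 22358), Add(-133, 16089)), -1)) = Mul(Add(5239, Pow(67, Rational(1, 2))), Pow(Add(256669840, 15956), -1)) = Mul(Add(5239, Pow(67, Rational(1, 2))), Pow(256685796, -1)) = Mul(Add(5239, Pow(67, Rational(1, 2))), Rational(1, 256685796)) = Add(Rational(5239, 256685796), Mul(Rational(1, 256685796), Pow(67, Rational(1, 2))))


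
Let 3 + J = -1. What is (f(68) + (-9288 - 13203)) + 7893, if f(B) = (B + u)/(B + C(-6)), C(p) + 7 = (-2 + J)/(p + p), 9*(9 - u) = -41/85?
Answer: -1373480918/94095 ≈ -14597.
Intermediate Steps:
J = -4 (J = -3 - 1 = -4)
u = 6926/765 (u = 9 - (-41)/(9*85) = 9 - ⅑*(-41/85) = 9 + 41/765 = 6926/765 ≈ 9.0536)
C(p) = -7 - 3/p (C(p) = -7 + (-2 - 4)/(p + p) = -7 - 6*1/(2*p) = -7 - 3/p)
f(B) = (6926/765 + B)/(-13/2 + B) (f(B) = (B + 6926/765)/(B + (-7 - 3/(-6))) = (6926/765 + B)/(B + (-7 - 3*(-⅙))) = (6926/765 + B)/(B + (-7 + ½)) = (6926/765 + B)/(B - 13/2) = (6926/765 + B)/(-13/2 + B))
(f(68) + (-9288 - 13203)) + 7893 = (2*(6926 + 765*68)/(765*(-13 + 2*68)) + (-9288 - 13203)) + 7893 = (2*(6926 + 52020)/(765*(-13 + 136)) - 22491) + 7893 = ((2/765)*58946/123 - 22491) + 7893 = ((2/765)*(1/123)*58946 - 22491) + 7893 = (117892/94095 - 22491) + 7893 = -2116172753/94095 + 7893 = -1373480918/94095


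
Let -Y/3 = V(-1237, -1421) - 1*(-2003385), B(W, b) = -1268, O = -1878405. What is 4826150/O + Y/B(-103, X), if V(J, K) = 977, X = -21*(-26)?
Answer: 1128889124963/238181754 ≈ 4739.6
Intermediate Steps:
X = 546
Y = -6013086 (Y = -3*(977 - 1*(-2003385)) = -3*(977 + 2003385) = -3*2004362 = -6013086)
4826150/O + Y/B(-103, X) = 4826150/(-1878405) - 6013086/(-1268) = 4826150*(-1/1878405) - 6013086*(-1/1268) = -965230/375681 + 3006543/634 = 1128889124963/238181754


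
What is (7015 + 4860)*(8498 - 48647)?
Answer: -476769375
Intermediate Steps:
(7015 + 4860)*(8498 - 48647) = 11875*(-40149) = -476769375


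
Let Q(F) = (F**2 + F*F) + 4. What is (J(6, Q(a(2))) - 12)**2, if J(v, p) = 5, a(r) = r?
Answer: 49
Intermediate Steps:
Q(F) = 4 + 2*F**2 (Q(F) = (F**2 + F**2) + 4 = 2*F**2 + 4 = 4 + 2*F**2)
(J(6, Q(a(2))) - 12)**2 = (5 - 12)**2 = (-7)**2 = 49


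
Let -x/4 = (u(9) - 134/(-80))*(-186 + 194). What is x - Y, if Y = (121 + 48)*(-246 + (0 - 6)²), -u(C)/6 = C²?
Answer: 254942/5 ≈ 50988.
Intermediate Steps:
u(C) = -6*C²
Y = -35490 (Y = 169*(-246 + (-6)²) = 169*(-246 + 36) = 169*(-210) = -35490)
x = 77492/5 (x = -4*(-6*9² - 134/(-80))*(-186 + 194) = -4*(-6*81 - 134*(-1/80))*8 = -4*(-486 + 67/40)*8 = -(-19373)*8/10 = -4*(-19373/5) = 77492/5 ≈ 15498.)
x - Y = 77492/5 - 1*(-35490) = 77492/5 + 35490 = 254942/5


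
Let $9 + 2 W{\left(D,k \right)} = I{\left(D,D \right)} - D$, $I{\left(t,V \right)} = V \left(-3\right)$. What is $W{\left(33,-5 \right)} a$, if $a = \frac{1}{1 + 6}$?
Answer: $- \frac{141}{14} \approx -10.071$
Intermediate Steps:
$I{\left(t,V \right)} = - 3 V$
$W{\left(D,k \right)} = - \frac{9}{2} - 2 D$ ($W{\left(D,k \right)} = - \frac{9}{2} + \frac{- 3 D - D}{2} = - \frac{9}{2} + \frac{\left(-4\right) D}{2} = - \frac{9}{2} - 2 D$)
$a = \frac{1}{7} \approx 0.14286$
$W{\left(33,-5 \right)} a = \left(- \frac{9}{2} - 66\right) \frac{1}{7} = \left(- \frac{141}{2}\right) \frac{1}{7} = - \frac{141}{14}$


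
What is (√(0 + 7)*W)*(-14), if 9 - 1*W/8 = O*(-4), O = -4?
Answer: 784*√7 ≈ 2074.3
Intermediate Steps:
W = -56 (W = 72 - (-32)*(-4) = 72 - 8*16 = 72 - 128 = -56)
(√(0 + 7)*W)*(-14) = (√(0 + 7)*(-56))*(-14) = (√7*(-56))*(-14) = -56*√7*(-14) = 784*√7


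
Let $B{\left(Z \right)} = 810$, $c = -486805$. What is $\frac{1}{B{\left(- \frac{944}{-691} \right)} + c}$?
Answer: $- \frac{1}{485995} \approx -2.0576 \cdot 10^{-6}$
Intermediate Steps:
$\frac{1}{B{\left(- \frac{944}{-691} \right)} + c} = \frac{1}{810 - 486805} = \frac{1}{-485995} = - \frac{1}{485995}$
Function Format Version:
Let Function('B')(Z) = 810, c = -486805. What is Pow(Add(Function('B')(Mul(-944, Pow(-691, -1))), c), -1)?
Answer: Rational(-1, 485995) ≈ -2.0576e-6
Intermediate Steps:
Pow(Add(Function('B')(Mul(-944, Pow(-691, -1))), c), -1) = Pow(Add(810, -486805), -1) = Pow(-485995, -1) = Rational(-1, 485995)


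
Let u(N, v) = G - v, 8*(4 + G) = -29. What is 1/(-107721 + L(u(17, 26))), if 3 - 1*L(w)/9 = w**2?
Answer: -64/7543665 ≈ -8.4839e-6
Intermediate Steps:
G = -61/8 (G = -4 + (1/8)*(-29) = -4 - 29/8 = -61/8 ≈ -7.6250)
u(N, v) = -61/8 - v
L(w) = 27 - 9*w**2
1/(-107721 + L(u(17, 26))) = 1/(-107721 + (27 - 9*(-61/8 - 1*26)**2)) = 1/(-107721 + (27 - 9*(-61/8 - 26)**2)) = 1/(-107721 + (27 - 9*(-269/8)**2)) = 1/(-107721 + (27 - 9*72361/64)) = 1/(-107721 + (27 - 651249/64)) = 1/(-107721 - 649521/64) = 1/(-7543665/64) = -64/7543665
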